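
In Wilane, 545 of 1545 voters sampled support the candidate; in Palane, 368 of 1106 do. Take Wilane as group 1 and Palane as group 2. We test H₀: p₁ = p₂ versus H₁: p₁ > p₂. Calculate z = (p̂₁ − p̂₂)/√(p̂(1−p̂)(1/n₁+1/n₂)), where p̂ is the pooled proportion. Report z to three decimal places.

p̂₁ = 545/1545 ≈ 0.352751, p̂₂ = 368/1106 ≈ 0.332731.
Pooled p̂ = (545+368)/(1545+1106) = 913/2651 = 0.344398.
SE = √(p̂(1−p̂)(1/n₁+1/n₂)) = √(0.344398·0.655602·0.00155141) = √(0.00035029) = 0.018716.
z = (0.352751 − 0.332731)/0.018716 = 0.020020/0.018716 = 1.070.

z = 1.070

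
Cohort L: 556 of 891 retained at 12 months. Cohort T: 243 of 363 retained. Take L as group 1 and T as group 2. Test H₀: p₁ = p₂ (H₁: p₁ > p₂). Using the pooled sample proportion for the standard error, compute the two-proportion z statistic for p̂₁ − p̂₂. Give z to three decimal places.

z = -1.517

p̂₁ = 556/891 ≈ 0.624018, p̂₂ = 243/363 ≈ 0.669421.
Pooled p̂ = (556+243)/(891+363) = 799/1254 = 0.637161.
SE = √(0.231187 × 0.00387716) = 0.029939.
z = (0.624018 − 0.669421)/0.029939 = -0.045403/0.029939 = -1.517.
p-value = P(Z > -1.517) ≈ 0.9353.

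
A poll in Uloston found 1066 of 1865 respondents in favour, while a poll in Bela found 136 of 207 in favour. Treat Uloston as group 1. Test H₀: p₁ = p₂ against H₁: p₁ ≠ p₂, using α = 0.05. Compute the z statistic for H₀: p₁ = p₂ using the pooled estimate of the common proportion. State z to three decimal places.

z = -2.363

p̂₁ = 1066/1865 = 0.571582, p̂₂ = 136/207 = 0.657005.
Pooled p̂ = (1066+136)/(1865+207) = 1202/2072 = 0.580116.
SE = √(0.243581 × 0.00536711) = 0.036157.
z = (0.571582 − 0.657005)/0.036157 = -0.085423/0.036157 = -2.363.
p-value = 2·P(Z > 2.363) ≈ 0.0181; since p < α = 0.05, reject H₀.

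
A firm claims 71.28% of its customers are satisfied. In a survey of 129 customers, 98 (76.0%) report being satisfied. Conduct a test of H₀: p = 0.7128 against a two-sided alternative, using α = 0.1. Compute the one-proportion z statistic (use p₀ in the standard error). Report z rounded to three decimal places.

p̂ = 98/129 ≈ 0.75969.
Standard error under H₀: √(0.7128×0.2872/129) = 0.03984.
z = (0.75969 − 0.7128)/0.03984 = 0.04689/0.03984 = 1.177.
p-value = 2·P(Z > 1.177) ≈ 0.2392. With α = 0.1, fail to reject H₀.

z = 1.177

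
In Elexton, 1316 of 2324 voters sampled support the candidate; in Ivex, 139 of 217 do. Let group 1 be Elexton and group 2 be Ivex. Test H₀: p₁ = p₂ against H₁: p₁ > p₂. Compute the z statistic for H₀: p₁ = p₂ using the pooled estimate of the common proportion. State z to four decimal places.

p̂₁ = 1316/2324 ≈ 0.5662651, p̂₂ = 139/217 ≈ 0.6405530.
Pooled p̂ = (1316+139)/(2324+217) = 1455/2541 = 0.5726092.
SE = √(p̂(1−p̂)(1/n₁+1/n₂)) = √(0.5726092·0.4273908·0.00503859) = √(0.00123308) = 0.0351153.
z = (0.5662651 − 0.6405530)/0.0351153 = -0.0742879/0.0351153 = -2.1155.
p-value = P(Z > -2.116) ≈ 0.9828.

z = -2.1155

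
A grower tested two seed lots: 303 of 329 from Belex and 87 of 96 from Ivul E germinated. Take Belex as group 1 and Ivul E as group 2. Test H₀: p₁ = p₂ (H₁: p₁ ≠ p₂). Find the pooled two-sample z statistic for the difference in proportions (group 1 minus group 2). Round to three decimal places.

z = 0.462

p̂₁ = 303/329 = 0.92097, p̂₂ = 87/96 = 0.90625.
Pooled p̂ = (303+87)/(329+96) = 390/425 = 0.91765.
SE = √(0.0755709 × 0.0134562) = 0.03189.
z = (0.92097 − 0.90625)/0.03189 = 0.01472/0.03189 = 0.462.
p-value = 2·P(Z > 0.462) ≈ 0.6443.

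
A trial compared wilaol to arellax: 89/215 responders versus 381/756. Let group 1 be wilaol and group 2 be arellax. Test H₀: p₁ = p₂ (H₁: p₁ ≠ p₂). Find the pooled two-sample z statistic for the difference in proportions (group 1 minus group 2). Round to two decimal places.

z = -2.33

p̂₁ = 89/215 = 0.4140, p̂₂ = 381/756 = 0.5040.
Pooled p̂ = (89+381)/(215+756) = 470/971 = 0.4840.
SE = √(p̂(1−p̂)(1/n₁+1/n₂)) = √(0.4840·0.5160·0.00597391) = √(0.00149196) = 0.0386.
z = (0.4140 − 0.5040)/0.0386 = -0.0900/0.0386 = -2.33.
p-value = 2·P(Z > 2.330) ≈ 0.0198.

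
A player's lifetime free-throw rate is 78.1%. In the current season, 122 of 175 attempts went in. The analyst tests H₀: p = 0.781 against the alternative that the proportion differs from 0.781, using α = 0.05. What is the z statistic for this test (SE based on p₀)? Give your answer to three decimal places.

p̂ = 122/175 ≈ 0.697143.
Under H₀, SE = √(0.781·0.219/175) = √(0.000977366) = 0.031263.
z = (0.697143 − 0.781)/0.031263 = -0.083857/0.031263 = -2.682.
p-value = 2·P(Z > 2.682) ≈ 0.0073. With α = 0.05, reject H₀.

z = -2.682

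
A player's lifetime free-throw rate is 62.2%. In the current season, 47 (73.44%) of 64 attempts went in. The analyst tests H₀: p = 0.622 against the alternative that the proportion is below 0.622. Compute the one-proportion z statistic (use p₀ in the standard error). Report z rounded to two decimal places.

p̂ = 47/64 ≈ 0.7344.
SE = √(p₀(1−p₀)/n) = √(0.23512/64) = 0.0606.
z = (0.7344 − 0.622)/0.0606 = 0.1124/0.0606 = 1.85.
p-value = P(Z < 1.854) ≈ 0.9681.

z = 1.85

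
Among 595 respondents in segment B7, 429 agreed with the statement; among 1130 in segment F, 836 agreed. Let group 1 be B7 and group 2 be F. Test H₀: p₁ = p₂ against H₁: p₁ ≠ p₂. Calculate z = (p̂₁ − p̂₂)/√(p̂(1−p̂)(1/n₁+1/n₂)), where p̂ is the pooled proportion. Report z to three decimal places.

z = -0.840

p̂₁ = 429/595 = 0.72101, p̂₂ = 836/1130 = 0.73982.
Pooled p̂ = (429+836)/(595+1130) = 1265/1725 = 0.73333.
SE = √(0.195556 × 0.00256563) = 0.02240.
z = (0.72101 − 0.73982)/0.02240 = -0.01881/0.02240 = -0.840.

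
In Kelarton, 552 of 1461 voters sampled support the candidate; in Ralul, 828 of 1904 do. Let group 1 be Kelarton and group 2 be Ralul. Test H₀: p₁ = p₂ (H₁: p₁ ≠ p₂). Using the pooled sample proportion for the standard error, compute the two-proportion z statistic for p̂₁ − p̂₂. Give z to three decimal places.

p̂₁ = 552/1461 ≈ 0.377823, p̂₂ = 828/1904 ≈ 0.434874.
Pooled p̂ = (552+828)/(1461+1904) = 1380/3365 = 0.410104.
SE = √(0.241919 × 0.00120967) = 0.017107.
z = (0.377823 − 0.434874)/0.017107 = -0.057051/0.017107 = -3.335.

z = -3.335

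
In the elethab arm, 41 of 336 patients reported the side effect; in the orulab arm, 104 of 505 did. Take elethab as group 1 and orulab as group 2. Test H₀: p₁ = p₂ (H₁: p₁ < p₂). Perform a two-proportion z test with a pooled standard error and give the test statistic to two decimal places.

p̂₁ = 41/336 = 0.12202, p̂₂ = 104/505 = 0.20594.
Pooled p̂ = (41+104)/(336+505) = 145/841 = 0.17241.
SE = √(0.142687 × 0.00495639) = 0.02659.
z = (0.12202 − 0.20594)/0.02659 = -0.08392/0.02659 = -3.16.

z = -3.16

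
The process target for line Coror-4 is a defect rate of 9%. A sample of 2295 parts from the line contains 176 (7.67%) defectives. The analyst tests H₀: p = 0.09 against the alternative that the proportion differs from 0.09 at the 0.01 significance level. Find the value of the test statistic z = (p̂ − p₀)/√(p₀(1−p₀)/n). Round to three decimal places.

z = -2.228

p̂ = 176/2295 ≈ 0.076688.
Standard error under H₀: √(0.09×0.91/2295) = 0.005974.
z = (0.076688 − 0.09)/0.005974 = -0.013312/0.005974 = -2.228.
Two-sided p-value ≈ 2·Φ(−2.228) = 0.0259; since p > α = 0.01, fail to reject H₀.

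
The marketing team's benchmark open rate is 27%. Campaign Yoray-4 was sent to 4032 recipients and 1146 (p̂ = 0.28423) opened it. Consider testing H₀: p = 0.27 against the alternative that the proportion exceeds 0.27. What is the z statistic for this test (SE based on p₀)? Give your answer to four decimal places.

z = 2.0347

p̂ = 1146/4032 = 0.2842262.
Under H₀, SE = √(0.27·0.73/4032) = √(4.88839e-05) = 0.0069917.
z = (0.2842262 − 0.27)/0.0069917 = 0.0142262/0.0069917 = 2.0347.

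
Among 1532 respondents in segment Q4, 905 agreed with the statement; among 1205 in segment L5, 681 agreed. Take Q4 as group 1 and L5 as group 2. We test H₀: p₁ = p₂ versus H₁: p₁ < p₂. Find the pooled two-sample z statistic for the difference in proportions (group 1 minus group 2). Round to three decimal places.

p̂₁ = 905/1532 ≈ 0.59073, p̂₂ = 681/1205 ≈ 0.56515.
Pooled p̂ = (905+681)/(1532+1205) = 1586/2737 = 0.57947.
SE = √(0.243685 × 0.00148262) = 0.01901.
z = (0.59073 − 0.56515)/0.01901 = 0.02558/0.01901 = 1.346.
p-value = P(Z < 1.346) ≈ 0.9109.

z = 1.346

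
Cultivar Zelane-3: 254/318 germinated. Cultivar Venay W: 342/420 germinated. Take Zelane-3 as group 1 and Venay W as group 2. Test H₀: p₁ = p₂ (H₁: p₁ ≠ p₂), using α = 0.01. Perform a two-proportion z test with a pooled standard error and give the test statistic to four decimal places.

z = -0.5305

p̂₁ = 254/318 ≈ 0.798742, p̂₂ = 342/420 ≈ 0.814286.
Pooled p̂ = (254+342)/(318+420) = 596/738 = 0.807588.
SE = √(p̂(1−p̂)(1/n₁+1/n₂)) = √(0.807588·0.192412·0.00552561) = √(0.000858622) = 0.029302.
z = (0.798742 − 0.814286)/0.029302 = -0.015544/0.029302 = -0.5305.
Two-sided p-value ≈ 2·Φ(−0.530) = 0.5958, so at α = 0.01 we fail to reject H₀.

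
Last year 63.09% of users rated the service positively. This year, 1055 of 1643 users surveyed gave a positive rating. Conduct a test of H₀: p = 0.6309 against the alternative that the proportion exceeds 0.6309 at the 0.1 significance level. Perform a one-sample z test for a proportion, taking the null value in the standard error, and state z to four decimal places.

z = 0.9423

p̂ = 1055/1643 ≈ 0.642118.
Standard error under H₀: √(0.6309×0.3691/1643) = 0.011905.
z = (0.642118 − 0.6309)/0.011905 = 0.011218/0.011905 = 0.9423.
p-value = P(Z > 0.942) ≈ 0.1730, so at α = 0.1 we fail to reject H₀.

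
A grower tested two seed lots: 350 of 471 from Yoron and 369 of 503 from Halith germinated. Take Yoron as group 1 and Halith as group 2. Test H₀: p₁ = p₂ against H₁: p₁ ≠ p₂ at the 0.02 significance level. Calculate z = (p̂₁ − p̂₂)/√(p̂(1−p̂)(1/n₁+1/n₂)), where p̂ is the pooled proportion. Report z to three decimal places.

z = 0.337

p̂₁ = 350/471 = 0.74310, p̂₂ = 369/503 = 0.73360.
Pooled p̂ = (350+369)/(471+503) = 719/974 = 0.73819.
SE = √(p̂(1−p̂)(1/n₁+1/n₂)) = √(0.73819·0.26181·0.00411121) = √(0.00079455) = 0.02819.
z = (0.74310 − 0.73360)/0.02819 = 0.00950/0.02819 = 0.337.
Two-sided p-value ≈ 2·Φ(−0.337) = 0.7361. With α = 0.02, fail to reject H₀.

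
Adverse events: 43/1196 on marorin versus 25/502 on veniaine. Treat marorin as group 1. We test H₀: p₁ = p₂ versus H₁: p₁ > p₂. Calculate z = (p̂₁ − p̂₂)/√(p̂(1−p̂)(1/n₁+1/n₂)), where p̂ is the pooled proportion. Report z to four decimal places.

z = -1.3280

p̂₁ = 43/1196 = 0.0359532, p̂₂ = 25/502 = 0.0498008.
Pooled p̂ = (43+25)/(1196+502) = 68/1698 = 0.0400471.
SE = √(0.0384433 × 0.00282815) = 0.0104271.
z = (0.0359532 − 0.0498008)/0.0104271 = -0.0138476/0.0104271 = -1.3280.
p-value = P(Z > -1.328) ≈ 0.9079.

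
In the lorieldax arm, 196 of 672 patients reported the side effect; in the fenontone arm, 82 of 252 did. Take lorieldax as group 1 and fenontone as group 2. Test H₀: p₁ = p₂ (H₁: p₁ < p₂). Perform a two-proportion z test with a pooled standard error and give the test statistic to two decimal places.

p̂₁ = 196/672 = 0.29167, p̂₂ = 82/252 = 0.32540.
Pooled p̂ = (196+82)/(672+252) = 278/924 = 0.30087.
SE = √(p̂(1−p̂)(1/n₁+1/n₂)) = √(0.30087·0.69913·0.00545635) = √(0.00114772) = 0.03388.
z = (0.29167 − 0.32540)/0.03388 = -0.03373/0.03388 = -1.00.
p-value = P(Z < -0.996) ≈ 0.1597.

z = -1.00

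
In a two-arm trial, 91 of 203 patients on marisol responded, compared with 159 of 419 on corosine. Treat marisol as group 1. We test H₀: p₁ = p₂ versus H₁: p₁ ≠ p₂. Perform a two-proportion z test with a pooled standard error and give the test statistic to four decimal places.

z = 1.6410

p̂₁ = 91/203 ≈ 0.448276, p̂₂ = 159/419 ≈ 0.379475.
Pooled p̂ = (91+159)/(203+419) = 250/622 = 0.401929.
SE = √(0.240382 × 0.00731274) = 0.041927.
z = (0.448276 − 0.379475)/0.041927 = 0.068801/0.041927 = 1.6410.
Two-sided p-value ≈ 2·Φ(−1.641) = 0.1008.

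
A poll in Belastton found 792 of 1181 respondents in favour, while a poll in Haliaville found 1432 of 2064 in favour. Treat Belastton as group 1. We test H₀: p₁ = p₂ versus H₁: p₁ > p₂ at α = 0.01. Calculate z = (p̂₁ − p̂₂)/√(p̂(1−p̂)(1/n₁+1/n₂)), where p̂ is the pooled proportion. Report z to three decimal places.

p̂₁ = 792/1181 = 0.67062, p̂₂ = 1432/2064 = 0.69380.
Pooled p̂ = (792+1432)/(1181+2064) = 2224/3245 = 0.68536.
SE = √(0.215641 × 0.00133124) = 0.01694.
z = (0.67062 − 0.69380)/0.01694 = -0.02318/0.01694 = -1.368.
p-value = P(Z > -1.368) ≈ 0.9144; since p > α = 0.01, fail to reject H₀.

z = -1.368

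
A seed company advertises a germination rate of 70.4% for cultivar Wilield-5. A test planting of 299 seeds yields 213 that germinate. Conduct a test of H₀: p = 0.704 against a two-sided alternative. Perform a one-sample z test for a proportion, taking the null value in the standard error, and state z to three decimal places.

p̂ = 213/299 ≈ 0.71237.
Standard error under H₀: √(0.704×0.296/299) = 0.02640.
z = (0.71237 − 0.704)/0.02640 = 0.00837/0.02640 = 0.317.
p-value = 2·P(Z > 0.317) ≈ 0.7511.

z = 0.317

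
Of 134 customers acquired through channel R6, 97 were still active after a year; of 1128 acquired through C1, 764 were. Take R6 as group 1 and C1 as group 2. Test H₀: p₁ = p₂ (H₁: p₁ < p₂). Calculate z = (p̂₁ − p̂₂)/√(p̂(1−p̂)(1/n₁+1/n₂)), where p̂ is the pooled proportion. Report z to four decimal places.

p̂₁ = 97/134 = 0.723881, p̂₂ = 764/1128 = 0.677305.
Pooled p̂ = (97+764)/(134+1128) = 861/1262 = 0.682250.
SE = √(0.216785 × 0.00834921) = 0.042544.
z = (0.723881 − 0.677305)/0.042544 = 0.046576/0.042544 = 1.0948.

z = 1.0948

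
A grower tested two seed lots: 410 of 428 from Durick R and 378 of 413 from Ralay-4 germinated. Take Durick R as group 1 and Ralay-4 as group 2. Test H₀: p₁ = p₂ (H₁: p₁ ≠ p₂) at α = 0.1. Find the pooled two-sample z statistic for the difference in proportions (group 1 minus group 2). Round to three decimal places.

p̂₁ = 410/428 = 0.95794, p̂₂ = 378/413 = 0.91525.
Pooled p̂ = (410+378)/(428+413) = 788/841 = 0.93698.
SE = √(p̂(1−p̂)(1/n₁+1/n₂)) = √(0.93698·0.06302·0.00475776) = √(0.000280939) = 0.01676.
z = (0.95794 − 0.91525)/0.01676 = 0.04269/0.01676 = 2.547.
Two-sided p-value ≈ 2·Φ(−2.547) = 0.0109, so at α = 0.1 we reject H₀.

z = 2.547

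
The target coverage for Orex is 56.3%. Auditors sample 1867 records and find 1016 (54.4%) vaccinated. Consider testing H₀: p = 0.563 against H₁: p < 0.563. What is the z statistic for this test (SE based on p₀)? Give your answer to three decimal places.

p̂ = 1016/1867 = 0.54419.
Under H₀, SE = √(0.563·0.437/1867) = √(0.000131779) = 0.01148.
z = (0.54419 − 0.563)/0.01148 = -0.01881/0.01148 = -1.639.
p-value = P(Z < -1.639) ≈ 0.0506.

z = -1.639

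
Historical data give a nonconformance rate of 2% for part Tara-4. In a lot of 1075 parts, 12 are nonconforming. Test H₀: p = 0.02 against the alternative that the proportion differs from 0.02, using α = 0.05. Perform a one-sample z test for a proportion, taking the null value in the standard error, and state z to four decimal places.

z = -2.0696

p̂ = 12/1075 ≈ 0.011163.
Under H₀, SE = √(0.02·0.98/1075) = √(1.82326e-05) = 0.004270.
z = (0.011163 − 0.02)/0.004270 = -0.008837/0.004270 = -2.0696.
Two-sided p-value ≈ 2·Φ(−2.070) = 0.0385. With α = 0.05, reject H₀.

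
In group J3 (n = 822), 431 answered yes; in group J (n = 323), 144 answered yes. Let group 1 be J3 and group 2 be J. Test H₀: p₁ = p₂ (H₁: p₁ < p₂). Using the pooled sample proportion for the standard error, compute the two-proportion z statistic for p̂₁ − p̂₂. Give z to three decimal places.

p̂₁ = 431/822 ≈ 0.52433, p̂₂ = 144/323 ≈ 0.44582.
Pooled p̂ = (431+144)/(822+323) = 575/1145 = 0.50218.
SE = √(0.249995 × 0.00431252) = 0.03283.
z = (0.52433 − 0.44582)/0.03283 = 0.07851/0.03283 = 2.391.
p-value = P(Z < 2.391) ≈ 0.9916.

z = 2.391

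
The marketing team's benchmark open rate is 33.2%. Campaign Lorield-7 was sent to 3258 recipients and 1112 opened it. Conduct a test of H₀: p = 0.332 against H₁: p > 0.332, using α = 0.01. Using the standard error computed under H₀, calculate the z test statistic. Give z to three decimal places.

z = 1.129

p̂ = 1112/3258 ≈ 0.341314.
SE = √(p₀(1−p₀)/n) = √(0.22178/3258) = 0.008251.
z = (0.341314 − 0.332)/0.008251 = 0.009314/0.008251 = 1.129.
p-value = P(Z > 1.129) ≈ 0.1295. With α = 0.01, fail to reject H₀.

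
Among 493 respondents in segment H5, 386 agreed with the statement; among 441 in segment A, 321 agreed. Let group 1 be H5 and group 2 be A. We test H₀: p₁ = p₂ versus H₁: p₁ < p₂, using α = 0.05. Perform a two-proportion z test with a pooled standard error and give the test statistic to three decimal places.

z = 1.959

p̂₁ = 386/493 = 0.78296, p̂₂ = 321/441 = 0.72789.
Pooled p̂ = (386+321)/(493+441) = 707/934 = 0.75696.
SE = √(0.183972 × 0.00429597) = 0.02811.
z = (0.78296 − 0.72789)/0.02811 = 0.05507/0.02811 = 1.959.
p-value = P(Z < 1.959) ≈ 0.9749; since p > α = 0.05, fail to reject H₀.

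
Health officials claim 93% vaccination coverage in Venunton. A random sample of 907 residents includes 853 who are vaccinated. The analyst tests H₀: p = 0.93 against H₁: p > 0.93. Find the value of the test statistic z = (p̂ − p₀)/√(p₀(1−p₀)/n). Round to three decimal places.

z = 1.235

p̂ = 853/907 = 0.94046.
Under H₀, SE = √(0.93·0.07/907) = √(7.17751e-05) = 0.00847.
z = (0.94046 − 0.93)/0.00847 = 0.01046/0.00847 = 1.235.
p-value = P(Z > 1.235) ≈ 0.1084.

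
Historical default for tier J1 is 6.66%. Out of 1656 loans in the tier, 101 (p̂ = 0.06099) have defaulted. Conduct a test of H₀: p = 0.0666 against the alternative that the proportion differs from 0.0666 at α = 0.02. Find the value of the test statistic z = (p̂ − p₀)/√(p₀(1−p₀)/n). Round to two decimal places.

p̂ = 101/1656 ≈ 0.0610.
SE = √(p₀(1−p₀)/n) = √(0.062164/1656) = 0.0061.
z = (0.0610 − 0.0666)/0.0061 = -0.0056/0.0061 = -0.92.
Two-sided p-value ≈ 2·Φ(−0.916) = 0.3599, so at α = 0.02 we fail to reject H₀.

z = -0.92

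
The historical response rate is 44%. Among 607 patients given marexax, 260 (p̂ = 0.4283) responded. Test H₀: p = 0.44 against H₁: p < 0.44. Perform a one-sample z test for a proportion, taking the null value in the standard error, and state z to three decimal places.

p̂ = 260/607 ≈ 0.42834.
SE = √(p₀(1−p₀)/n) = √(0.2464/607) = 0.02015.
z = (0.42834 − 0.44)/0.02015 = -0.01166/0.02015 = -0.579.
p-value = P(Z < -0.579) ≈ 0.2813.

z = -0.579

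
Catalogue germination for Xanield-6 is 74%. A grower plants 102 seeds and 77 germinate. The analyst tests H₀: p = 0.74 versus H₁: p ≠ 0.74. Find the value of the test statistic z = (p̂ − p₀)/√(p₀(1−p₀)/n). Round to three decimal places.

p̂ = 77/102 ≈ 0.75490.
SE = √(p₀(1−p₀)/n) = √(0.1924/102) = 0.04343.
z = (0.75490 − 0.74)/0.04343 = 0.01490/0.04343 = 0.343.
Two-sided p-value ≈ 2·Φ(−0.343) = 0.7315.

z = 0.343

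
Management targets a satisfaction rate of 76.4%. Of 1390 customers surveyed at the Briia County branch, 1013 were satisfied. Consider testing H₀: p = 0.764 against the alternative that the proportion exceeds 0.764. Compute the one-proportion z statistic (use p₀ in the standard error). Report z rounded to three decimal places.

z = -3.093

p̂ = 1013/1390 ≈ 0.728777.
SE = √(p₀(1−p₀)/n) = √(0.1803/1390) = 0.011389.
z = (0.728777 − 0.764)/0.011389 = -0.035223/0.011389 = -3.093.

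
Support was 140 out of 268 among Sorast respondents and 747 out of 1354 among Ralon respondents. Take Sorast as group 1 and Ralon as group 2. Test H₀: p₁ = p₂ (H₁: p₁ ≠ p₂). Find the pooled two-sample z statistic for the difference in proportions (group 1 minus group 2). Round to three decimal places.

z = -0.881

p̂₁ = 140/268 ≈ 0.52239, p̂₂ = 747/1354 ≈ 0.55170.
Pooled p̂ = (140+747)/(268+1354) = 887/1622 = 0.54686.
SE = √(p̂(1−p̂)(1/n₁+1/n₂)) = √(0.54686·0.45314·0.0044699) = √(0.00110766) = 0.03328.
z = (0.52239 − 0.55170)/0.03328 = -0.02931/0.03328 = -0.881.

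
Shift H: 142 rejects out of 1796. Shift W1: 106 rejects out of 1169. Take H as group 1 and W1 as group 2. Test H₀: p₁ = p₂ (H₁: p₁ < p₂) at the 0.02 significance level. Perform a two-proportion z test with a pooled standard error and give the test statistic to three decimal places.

z = -1.116

p̂₁ = 142/1796 = 0.079065, p̂₂ = 106/1169 = 0.090676.
Pooled p̂ = (142+106)/(1796+1169) = 248/2965 = 0.083642.
SE = √(p̂(1−p̂)(1/n₁+1/n₂)) = √(0.083642·0.916358·0.00141222) = √(0.000108242) = 0.010404.
z = (0.079065 − 0.090676)/0.010404 = -0.011611/0.010404 = -1.116.
p-value = P(Z < -1.116) ≈ 0.1322. With α = 0.02, fail to reject H₀.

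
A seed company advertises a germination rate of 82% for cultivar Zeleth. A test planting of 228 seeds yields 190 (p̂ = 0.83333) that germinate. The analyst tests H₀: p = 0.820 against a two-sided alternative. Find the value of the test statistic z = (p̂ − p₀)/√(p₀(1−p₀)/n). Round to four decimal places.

z = 0.5240

p̂ = 190/228 ≈ 0.833333.
Standard error under H₀: √(0.82×0.18/228) = 0.025443.
z = (0.833333 − 0.82)/0.025443 = 0.013333/0.025443 = 0.5240.
Two-sided p-value ≈ 2·Φ(−0.524) = 0.6003.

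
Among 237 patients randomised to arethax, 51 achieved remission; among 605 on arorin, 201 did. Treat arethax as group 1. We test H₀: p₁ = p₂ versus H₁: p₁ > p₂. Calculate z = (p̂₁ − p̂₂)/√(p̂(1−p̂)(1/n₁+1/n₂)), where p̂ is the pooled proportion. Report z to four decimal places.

z = -3.3352

p̂₁ = 51/237 = 0.215190, p̂₂ = 201/605 = 0.332231.
Pooled p̂ = (51+201)/(237+605) = 252/842 = 0.299287.
SE = √(p̂(1−p̂)(1/n₁+1/n₂)) = √(0.299287·0.700713·0.0058723) = √(0.00123151) = 0.035093.
z = (0.215190 − 0.332231)/0.035093 = -0.117041/0.035093 = -3.3352.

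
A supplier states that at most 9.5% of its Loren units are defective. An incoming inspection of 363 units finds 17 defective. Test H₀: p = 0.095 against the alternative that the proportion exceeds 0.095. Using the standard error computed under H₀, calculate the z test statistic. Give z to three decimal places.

z = -3.130

p̂ = 17/363 = 0.04683.
SE = √(p₀(1−p₀)/n) = √(0.085975/363) = 0.01539.
z = (0.04683 − 0.095)/0.01539 = -0.04817/0.01539 = -3.130.
p-value = P(Z > -3.130) ≈ 0.9991.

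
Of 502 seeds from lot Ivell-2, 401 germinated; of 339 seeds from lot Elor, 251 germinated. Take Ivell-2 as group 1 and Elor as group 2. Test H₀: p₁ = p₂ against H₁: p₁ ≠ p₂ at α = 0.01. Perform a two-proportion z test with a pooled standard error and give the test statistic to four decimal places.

p̂₁ = 401/502 ≈ 0.798805, p̂₂ = 251/339 ≈ 0.740413.
Pooled p̂ = (401+251)/(502+339) = 652/841 = 0.775268.
SE = √(p̂(1−p̂)(1/n₁+1/n₂)) = √(0.775268·0.224732·0.00494188) = √(0.000861014) = 0.029343.
z = (0.798805 − 0.740413)/0.029343 = 0.058392/0.029343 = 1.9900.
p-value = 2·P(Z > 1.990) ≈ 0.0466; since p > α = 0.01, fail to reject H₀.

z = 1.9900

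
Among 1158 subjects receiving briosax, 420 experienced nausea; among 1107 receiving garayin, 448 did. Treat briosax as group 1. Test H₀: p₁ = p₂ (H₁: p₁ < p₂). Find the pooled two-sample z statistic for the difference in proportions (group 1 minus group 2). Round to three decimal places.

p̂₁ = 420/1158 = 0.36269, p̂₂ = 448/1107 = 0.40470.
Pooled p̂ = (420+448)/(1158+1107) = 868/2265 = 0.38322.
SE = √(p̂(1−p̂)(1/n₁+1/n₂)) = √(0.38322·0.61678·0.0017669) = √(0.00041763) = 0.02044.
z = (0.36269 − 0.40470)/0.02044 = -0.04201/0.02044 = -2.055.
p-value = P(Z < -2.055) ≈ 0.0199.

z = -2.055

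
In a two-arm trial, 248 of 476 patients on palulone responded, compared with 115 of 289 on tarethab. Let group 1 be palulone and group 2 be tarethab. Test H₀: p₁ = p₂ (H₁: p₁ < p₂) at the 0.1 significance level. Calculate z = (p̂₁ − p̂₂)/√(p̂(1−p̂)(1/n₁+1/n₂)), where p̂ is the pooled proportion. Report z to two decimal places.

z = 3.31

p̂₁ = 248/476 = 0.5210, p̂₂ = 115/289 = 0.3979.
Pooled p̂ = (248+115)/(476+289) = 363/765 = 0.4745.
SE = √(p̂(1−p̂)(1/n₁+1/n₂)) = √(0.4745·0.5255·0.00556105) = √(0.00138665) = 0.0372.
z = (0.5210 − 0.3979)/0.0372 = 0.1231/0.0372 = 3.31.
p-value = P(Z < 3.305) ≈ 0.9995, so at α = 0.1 we fail to reject H₀.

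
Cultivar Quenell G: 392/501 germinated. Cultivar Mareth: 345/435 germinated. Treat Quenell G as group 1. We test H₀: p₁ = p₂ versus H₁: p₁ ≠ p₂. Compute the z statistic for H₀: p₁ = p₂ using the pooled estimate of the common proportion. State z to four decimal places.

z = -0.3979

p̂₁ = 392/501 = 0.782435, p̂₂ = 345/435 = 0.793103.
Pooled p̂ = (392+345)/(501+435) = 737/936 = 0.787393.
SE = √(p̂(1−p̂)(1/n₁+1/n₂)) = √(0.787393·0.212607·0.00429486) = √(0.000718982) = 0.026814.
z = (0.782435 − 0.793103)/0.026814 = -0.010668/0.026814 = -0.3979.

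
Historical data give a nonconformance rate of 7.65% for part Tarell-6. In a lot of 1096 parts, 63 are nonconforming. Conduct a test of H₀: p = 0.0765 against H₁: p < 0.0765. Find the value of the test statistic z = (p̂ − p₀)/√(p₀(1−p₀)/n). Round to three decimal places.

p̂ = 63/1096 ≈ 0.05748.
SE = √(p₀(1−p₀)/n) = √(0.070648/1096) = 0.00803.
z = (0.05748 − 0.0765)/0.00803 = -0.01902/0.00803 = -2.369.
p-value = P(Z < -2.369) ≈ 0.0089.

z = -2.369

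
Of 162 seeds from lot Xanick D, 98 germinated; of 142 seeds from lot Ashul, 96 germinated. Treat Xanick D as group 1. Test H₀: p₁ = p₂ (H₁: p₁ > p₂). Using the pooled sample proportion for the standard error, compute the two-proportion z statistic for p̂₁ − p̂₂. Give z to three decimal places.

z = -1.287

p̂₁ = 98/162 = 0.60494, p̂₂ = 96/142 = 0.67606.
Pooled p̂ = (98+96)/(162+142) = 194/304 = 0.63816.
SE = √(p̂(1−p̂)(1/n₁+1/n₂)) = √(0.63816·0.36184·0.0132151) = √(0.00305153) = 0.05524.
z = (0.60494 − 0.67606)/0.05524 = -0.07112/0.05524 = -1.287.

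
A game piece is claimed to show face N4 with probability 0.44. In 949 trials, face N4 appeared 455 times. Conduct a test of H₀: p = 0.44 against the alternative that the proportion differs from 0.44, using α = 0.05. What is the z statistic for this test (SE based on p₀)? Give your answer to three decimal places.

p̂ = 455/949 = 0.479452.
SE = √(p₀(1−p₀)/n) = √(0.2464/949) = 0.016113.
z = (0.479452 − 0.44)/0.016113 = 0.039452/0.016113 = 2.448.
p-value = 2·P(Z > 2.448) ≈ 0.0143. With α = 0.05, reject H₀.

z = 2.448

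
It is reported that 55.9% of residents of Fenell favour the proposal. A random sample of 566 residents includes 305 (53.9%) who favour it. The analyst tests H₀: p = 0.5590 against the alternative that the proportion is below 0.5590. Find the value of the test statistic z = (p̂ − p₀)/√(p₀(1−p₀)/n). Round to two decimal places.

p̂ = 305/566 ≈ 0.5389.
Under H₀, SE = √(0.559·0.441/566) = √(0.000435546) = 0.0209.
z = (0.5389 − 0.559)/0.0209 = -0.0201/0.0209 = -0.96.
p-value = P(Z < -0.965) ≈ 0.1674.

z = -0.96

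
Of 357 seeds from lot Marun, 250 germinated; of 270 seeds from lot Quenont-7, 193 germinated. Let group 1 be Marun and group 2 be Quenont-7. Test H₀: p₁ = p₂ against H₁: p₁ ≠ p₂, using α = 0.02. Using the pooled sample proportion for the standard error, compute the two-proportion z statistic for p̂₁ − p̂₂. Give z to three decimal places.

p̂₁ = 250/357 ≈ 0.70028, p̂₂ = 193/270 ≈ 0.71481.
Pooled p̂ = (250+193)/(357+270) = 443/627 = 0.70654.
SE = √(p̂(1−p̂)(1/n₁+1/n₂)) = √(0.70654·0.29346·0.00650482) = √(0.00134872) = 0.03672.
z = (0.70028 − 0.71481)/0.03672 = -0.01453/0.03672 = -0.396.
Two-sided p-value ≈ 2·Φ(−0.396) = 0.6923; since p > α = 0.02, fail to reject H₀.

z = -0.396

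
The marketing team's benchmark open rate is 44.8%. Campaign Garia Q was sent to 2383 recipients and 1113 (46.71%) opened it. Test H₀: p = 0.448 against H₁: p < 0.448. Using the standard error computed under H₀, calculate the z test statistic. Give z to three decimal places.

z = 1.871

p̂ = 1113/2383 = 0.467058.
Under H₀, SE = √(0.448·0.552/2383) = √(0.000103775) = 0.010187.
z = (0.467058 − 0.448)/0.010187 = 0.019058/0.010187 = 1.871.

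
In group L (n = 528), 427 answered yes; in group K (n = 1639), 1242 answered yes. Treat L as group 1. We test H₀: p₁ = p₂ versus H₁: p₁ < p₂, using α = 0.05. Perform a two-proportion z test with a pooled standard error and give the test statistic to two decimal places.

p̂₁ = 427/528 ≈ 0.80871, p̂₂ = 1242/1639 ≈ 0.75778.
Pooled p̂ = (427+1242)/(528+1639) = 1669/2167 = 0.77019.
SE = √(p̂(1−p̂)(1/n₁+1/n₂)) = √(0.77019·0.22981·0.00250407) = √(0.000443214) = 0.02105.
z = (0.80871 − 0.75778)/0.02105 = 0.05093/0.02105 = 2.42.
p-value = P(Z < 2.419) ≈ 0.9922, so at α = 0.05 we fail to reject H₀.

z = 2.42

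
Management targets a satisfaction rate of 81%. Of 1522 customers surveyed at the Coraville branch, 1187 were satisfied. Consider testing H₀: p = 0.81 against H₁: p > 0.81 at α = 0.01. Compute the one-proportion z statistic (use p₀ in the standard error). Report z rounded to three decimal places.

p̂ = 1187/1522 ≈ 0.779895.
Under H₀, SE = √(0.81·0.19/1522) = √(0.000101117) = 0.010056.
z = (0.779895 − 0.81)/0.010056 = -0.030105/0.010056 = -2.994.
p-value = P(Z > -2.994) ≈ 0.9986; since p > α = 0.01, fail to reject H₀.

z = -2.994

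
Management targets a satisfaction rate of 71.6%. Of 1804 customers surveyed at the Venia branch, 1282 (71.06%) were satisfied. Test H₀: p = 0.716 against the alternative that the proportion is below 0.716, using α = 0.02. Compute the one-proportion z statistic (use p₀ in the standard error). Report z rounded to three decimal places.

p̂ = 1282/1804 ≈ 0.71064.
Under H₀, SE = √(0.716·0.284/1804) = √(0.000112718) = 0.01062.
z = (0.71064 − 0.716)/0.01062 = -0.00536/0.01062 = -0.505.
p-value = P(Z < -0.505) ≈ 0.3069; since p > α = 0.02, fail to reject H₀.

z = -0.505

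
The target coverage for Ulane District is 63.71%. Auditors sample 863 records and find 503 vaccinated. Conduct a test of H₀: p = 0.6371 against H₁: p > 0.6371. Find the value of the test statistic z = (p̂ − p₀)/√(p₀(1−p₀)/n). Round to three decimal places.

p̂ = 503/863 ≈ 0.58285.
Standard error under H₀: √(0.6371×0.3629/863) = 0.01637.
z = (0.58285 − 0.6371)/0.01637 = -0.05425/0.01637 = -3.314.

z = -3.314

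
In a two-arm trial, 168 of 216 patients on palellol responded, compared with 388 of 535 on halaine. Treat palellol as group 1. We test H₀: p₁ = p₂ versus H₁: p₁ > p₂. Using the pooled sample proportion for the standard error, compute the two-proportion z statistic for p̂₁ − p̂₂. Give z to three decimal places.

z = 1.487

p̂₁ = 168/216 ≈ 0.77778, p̂₂ = 388/535 ≈ 0.72523.
Pooled p̂ = (168+388)/(216+535) = 556/751 = 0.74035.
SE = √(0.192234 × 0.00649879) = 0.03535.
z = (0.77778 − 0.72523)/0.03535 = 0.05255/0.03535 = 1.487.
p-value = P(Z > 1.487) ≈ 0.0686.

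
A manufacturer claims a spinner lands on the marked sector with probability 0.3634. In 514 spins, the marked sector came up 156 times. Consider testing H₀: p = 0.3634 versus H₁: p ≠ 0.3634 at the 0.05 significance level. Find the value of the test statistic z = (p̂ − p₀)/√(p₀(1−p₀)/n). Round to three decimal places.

p̂ = 156/514 = 0.30350.
SE = √(p₀(1−p₀)/n) = √(0.23134/514) = 0.02122.
z = (0.30350 − 0.3634)/0.02122 = -0.05990/0.02122 = -2.823.
Two-sided p-value ≈ 2·Φ(−2.823) = 0.0048. With α = 0.05, reject H₀.

z = -2.823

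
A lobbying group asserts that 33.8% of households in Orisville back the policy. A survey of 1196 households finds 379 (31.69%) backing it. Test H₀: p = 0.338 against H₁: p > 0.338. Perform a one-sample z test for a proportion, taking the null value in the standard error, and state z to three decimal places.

p̂ = 379/1196 = 0.31689.
SE = √(p₀(1−p₀)/n) = √(0.22376/1196) = 0.01368.
z = (0.31689 − 0.338)/0.01368 = -0.02111/0.01368 = -1.543.
p-value = P(Z > -1.543) ≈ 0.9386.

z = -1.543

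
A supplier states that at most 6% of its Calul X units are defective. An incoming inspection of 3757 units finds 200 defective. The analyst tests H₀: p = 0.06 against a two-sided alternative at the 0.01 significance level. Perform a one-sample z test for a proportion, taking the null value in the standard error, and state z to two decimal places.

p̂ = 200/3757 ≈ 0.05323.
SE = √(p₀(1−p₀)/n) = √(0.0564/3757) = 0.00387.
z = (0.05323 − 0.06)/0.00387 = -0.00677/0.00387 = -1.75.
Two-sided p-value ≈ 2·Φ(−1.746) = 0.0808. With α = 0.01, fail to reject H₀.

z = -1.75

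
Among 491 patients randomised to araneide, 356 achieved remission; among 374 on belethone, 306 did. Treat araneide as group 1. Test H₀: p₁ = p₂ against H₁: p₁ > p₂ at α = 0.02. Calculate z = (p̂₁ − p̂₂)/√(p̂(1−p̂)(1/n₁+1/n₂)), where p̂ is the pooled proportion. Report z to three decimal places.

z = -3.202

p̂₁ = 356/491 ≈ 0.725051, p̂₂ = 306/374 ≈ 0.818182.
Pooled p̂ = (356+306)/(491+374) = 662/865 = 0.765318.
SE = √(0.179606 × 0.00471046) = 0.029087.
z = (0.725051 − 0.818182)/0.029087 = -0.093131/0.029087 = -3.202.
p-value = P(Z > -3.202) ≈ 0.9993. With α = 0.02, fail to reject H₀.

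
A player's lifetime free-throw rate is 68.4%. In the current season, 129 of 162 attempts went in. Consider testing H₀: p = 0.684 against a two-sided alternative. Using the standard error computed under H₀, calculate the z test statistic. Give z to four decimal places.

p̂ = 129/162 ≈ 0.796296.
SE = √(p₀(1−p₀)/n) = √(0.21614/162) = 0.036527.
z = (0.796296 − 0.684)/0.036527 = 0.112296/0.036527 = 3.0743.

z = 3.0743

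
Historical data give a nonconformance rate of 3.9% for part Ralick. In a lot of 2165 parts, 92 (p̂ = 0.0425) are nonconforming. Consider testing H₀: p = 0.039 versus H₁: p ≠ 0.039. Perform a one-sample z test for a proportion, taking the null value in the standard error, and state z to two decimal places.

z = 0.84

p̂ = 92/2165 = 0.04249.
SE = √(p₀(1−p₀)/n) = √(0.037479/2165) = 0.00416.
z = (0.04249 − 0.039)/0.00416 = 0.00349/0.00416 = 0.84.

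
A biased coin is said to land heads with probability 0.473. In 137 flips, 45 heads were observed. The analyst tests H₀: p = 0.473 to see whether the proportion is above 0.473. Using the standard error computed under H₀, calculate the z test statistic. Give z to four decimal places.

p̂ = 45/137 ≈ 0.3284672.
Under H₀, SE = √(0.473·0.527/137) = √(0.0018195) = 0.0426556.
z = (0.3284672 − 0.473)/0.0426556 = -0.1445328/0.0426556 = -3.3884.
p-value = P(Z > -3.388) ≈ 0.9996.

z = -3.3884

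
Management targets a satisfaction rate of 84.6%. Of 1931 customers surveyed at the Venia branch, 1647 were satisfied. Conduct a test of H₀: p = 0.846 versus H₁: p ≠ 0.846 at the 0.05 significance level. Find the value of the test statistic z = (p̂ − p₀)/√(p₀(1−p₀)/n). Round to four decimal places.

z = 0.8432

p̂ = 1647/1931 ≈ 0.852926.
Standard error under H₀: √(0.846×0.154/1931) = 0.008214.
z = (0.852926 − 0.846)/0.008214 = 0.006926/0.008214 = 0.8432.
p-value = 2·P(Z > 0.843) ≈ 0.3991. With α = 0.05, fail to reject H₀.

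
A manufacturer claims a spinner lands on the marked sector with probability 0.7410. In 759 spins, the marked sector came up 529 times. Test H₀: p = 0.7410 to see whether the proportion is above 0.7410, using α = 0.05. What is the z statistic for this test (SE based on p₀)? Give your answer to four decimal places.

z = -2.7689

p̂ = 529/759 = 0.6969697.
Standard error under H₀: √(0.741×0.259/759) = 0.0159015.
z = (0.6969697 − 0.741)/0.0159015 = -0.0440303/0.0159015 = -2.7689.
p-value = P(Z > -2.769) ≈ 0.9972; since p > α = 0.05, fail to reject H₀.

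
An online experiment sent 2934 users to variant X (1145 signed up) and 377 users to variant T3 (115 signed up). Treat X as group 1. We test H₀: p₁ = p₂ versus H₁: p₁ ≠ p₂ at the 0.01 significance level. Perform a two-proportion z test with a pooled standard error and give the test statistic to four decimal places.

p̂₁ = 1145/2934 = 0.3902522, p̂₂ = 115/377 = 0.3050398.
Pooled p̂ = (1145+115)/(2934+377) = 1260/3311 = 0.3805497.
SE = √(p̂(1−p̂)(1/n₁+1/n₂)) = √(0.3805497·0.6194503·0.00299335) = √(0.000705628) = 0.0265637.
z = (0.3902522 − 0.3050398)/0.0265637 = 0.0852124/0.0265637 = 3.2079.
Two-sided p-value ≈ 2·Φ(−3.208) = 0.0013, so at α = 0.01 we reject H₀.

z = 3.2079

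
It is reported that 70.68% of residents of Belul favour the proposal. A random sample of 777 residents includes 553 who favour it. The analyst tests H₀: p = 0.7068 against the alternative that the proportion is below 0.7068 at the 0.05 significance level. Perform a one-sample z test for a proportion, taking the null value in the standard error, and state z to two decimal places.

z = 0.30

p̂ = 553/777 = 0.7117.
Under H₀, SE = √(0.7068·0.2932/777) = √(0.00026671) = 0.0163.
z = (0.7117 − 0.7068)/0.0163 = 0.0049/0.0163 = 0.30.
p-value = P(Z < 0.301) ≈ 0.6182, so at α = 0.05 we fail to reject H₀.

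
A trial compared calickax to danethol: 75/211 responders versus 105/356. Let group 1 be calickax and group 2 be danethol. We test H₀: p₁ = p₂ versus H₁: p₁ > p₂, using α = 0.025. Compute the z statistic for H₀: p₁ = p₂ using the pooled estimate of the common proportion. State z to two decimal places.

p̂₁ = 75/211 = 0.3555, p̂₂ = 105/356 = 0.2949.
Pooled p̂ = (75+105)/(211+356) = 180/567 = 0.3175.
SE = √(p̂(1−p̂)(1/n₁+1/n₂)) = √(0.3175·0.6825·0.00754833) = √(0.00163557) = 0.0404.
z = (0.3555 − 0.2949)/0.0404 = 0.0606/0.0404 = 1.50.
p-value = P(Z > 1.496) ≈ 0.0673; since p > α = 0.025, fail to reject H₀.

z = 1.50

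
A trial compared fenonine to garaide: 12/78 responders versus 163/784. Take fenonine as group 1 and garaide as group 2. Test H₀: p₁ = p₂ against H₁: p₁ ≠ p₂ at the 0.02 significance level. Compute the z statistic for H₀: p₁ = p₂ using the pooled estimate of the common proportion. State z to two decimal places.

p̂₁ = 12/78 ≈ 0.1538, p̂₂ = 163/784 ≈ 0.2079.
Pooled p̂ = (12+163)/(78+784) = 175/862 = 0.2030.
SE = √(p̂(1−p̂)(1/n₁+1/n₂)) = √(0.2030·0.7970·0.014096) = √(0.00228075) = 0.0478.
z = (0.1538 − 0.2079)/0.0478 = -0.0541/0.0478 = -1.13.
p-value = 2·P(Z > 1.132) ≈ 0.2576; since p > α = 0.02, fail to reject H₀.

z = -1.13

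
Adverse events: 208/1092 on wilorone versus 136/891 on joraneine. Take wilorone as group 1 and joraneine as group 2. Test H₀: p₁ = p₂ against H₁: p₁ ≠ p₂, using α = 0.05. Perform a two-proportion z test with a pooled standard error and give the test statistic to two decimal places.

p̂₁ = 208/1092 ≈ 0.19048, p̂₂ = 136/891 ≈ 0.15264.
Pooled p̂ = (208+136)/(1092+891) = 344/1983 = 0.17347.
SE = √(p̂(1−p̂)(1/n₁+1/n₂)) = √(0.17347·0.82653·0.00203809) = √(0.000292223) = 0.01709.
z = (0.19048 − 0.15264)/0.01709 = 0.03784/0.01709 = 2.21.
p-value = 2·P(Z > 2.213) ≈ 0.0269, so at α = 0.05 we reject H₀.

z = 2.21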